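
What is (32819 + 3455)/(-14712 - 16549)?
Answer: -36274/31261 ≈ -1.1604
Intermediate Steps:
(32819 + 3455)/(-14712 - 16549) = 36274/(-31261) = 36274*(-1/31261) = -36274/31261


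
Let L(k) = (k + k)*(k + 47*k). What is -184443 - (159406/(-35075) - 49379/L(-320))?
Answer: -2543784549213167/13792051200 ≈ -1.8444e+5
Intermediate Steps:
L(k) = 96*k**2 (L(k) = (2*k)*(48*k) = 96*k**2)
-184443 - (159406/(-35075) - 49379/L(-320)) = -184443 - (159406/(-35075) - 49379/(96*(-320)**2)) = -184443 - (159406*(-1/35075) - 49379/(96*102400)) = -184443 - (-159406/35075 - 49379/9830400) = -184443 - 1*(-62750268433/13792051200) = -184443 + 62750268433/13792051200 = -2543784549213167/13792051200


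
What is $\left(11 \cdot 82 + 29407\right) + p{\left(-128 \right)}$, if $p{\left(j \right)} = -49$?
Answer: $30260$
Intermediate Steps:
$\left(11 \cdot 82 + 29407\right) + p{\left(-128 \right)} = \left(11 \cdot 82 + 29407\right) - 49 = \left(902 + 29407\right) - 49 = 30309 - 49 = 30260$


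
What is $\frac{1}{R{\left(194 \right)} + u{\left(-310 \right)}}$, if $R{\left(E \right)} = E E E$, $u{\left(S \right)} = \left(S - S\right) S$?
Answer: $\frac{1}{7301384} \approx 1.3696 \cdot 10^{-7}$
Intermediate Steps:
$u{\left(S \right)} = 0$ ($u{\left(S \right)} = 0 S = 0$)
$R{\left(E \right)} = E^{3}$ ($R{\left(E \right)} = E^{2} E = E^{3}$)
$\frac{1}{R{\left(194 \right)} + u{\left(-310 \right)}} = \frac{1}{194^{3} + 0} = \frac{1}{7301384 + 0} = \frac{1}{7301384}$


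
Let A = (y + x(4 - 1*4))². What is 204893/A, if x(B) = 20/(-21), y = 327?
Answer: 90357813/46881409 ≈ 1.9274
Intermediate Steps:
x(B) = -20/21 (x(B) = 20*(-1/21) = -20/21)
A = 46881409/441 (A = (327 - 20/21)² = (6847/21)² = 46881409/441 ≈ 1.0631e+5)
204893/A = 204893/(46881409/441) = 204893*(441/46881409) = 90357813/46881409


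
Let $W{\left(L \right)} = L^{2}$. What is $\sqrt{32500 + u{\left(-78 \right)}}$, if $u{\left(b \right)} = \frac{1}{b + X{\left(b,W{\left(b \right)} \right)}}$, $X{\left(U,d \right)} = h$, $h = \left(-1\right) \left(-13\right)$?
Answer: $\frac{\sqrt{137312435}}{65} \approx 180.28$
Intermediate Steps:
$h = 13$
$X{\left(U,d \right)} = 13$
$u{\left(b \right)} = \frac{1}{13 + b}$ ($u{\left(b \right)} = \frac{1}{b + 13} = \frac{1}{13 + b}$)
$\sqrt{32500 + u{\left(-78 \right)}} = \sqrt{32500 + \frac{1}{13 - 78}} = \sqrt{32500 + \frac{1}{-65}} = \sqrt{32500 - \frac{1}{65}} = \sqrt{\frac{2112499}{65}} = \frac{\sqrt{137312435}}{65}$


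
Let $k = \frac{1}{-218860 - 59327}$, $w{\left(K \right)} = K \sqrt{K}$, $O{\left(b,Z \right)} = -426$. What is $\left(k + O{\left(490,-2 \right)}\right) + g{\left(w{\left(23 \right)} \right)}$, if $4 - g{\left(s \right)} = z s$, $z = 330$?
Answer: $- \frac{117394915}{278187} - 7590 \sqrt{23} \approx -36822.0$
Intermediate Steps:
$w{\left(K \right)} = K^{\frac{3}{2}}$
$k = - \frac{1}{278187}$ ($k = \frac{1}{-278187} = - \frac{1}{278187} \approx -3.5947 \cdot 10^{-6}$)
$g{\left(s \right)} = 4 - 330 s$
$\left(k + O{\left(490,-2 \right)}\right) + g{\left(w{\left(23 \right)} \right)} = \left(- \frac{1}{278187} - 426\right) + \left(4 - 330 \cdot 23^{\frac{3}{2}}\right) = - \frac{118507663}{278187} + \left(4 - 330 \cdot 23 \sqrt{23}\right) = - \frac{118507663}{278187} + \left(4 - 7590 \sqrt{23}\right) = - \frac{117394915}{278187} - 7590 \sqrt{23}$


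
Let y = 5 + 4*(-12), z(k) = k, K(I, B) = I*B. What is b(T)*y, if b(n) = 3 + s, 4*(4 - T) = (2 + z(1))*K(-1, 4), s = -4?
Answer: 43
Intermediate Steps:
K(I, B) = B*I
y = -43 (y = 5 - 48 = -43)
T = 7 (T = 4 - (2 + 1)*4*(-1)/4 = 4 - 3*(-4)/4 = 4 - ¼*(-12) = 4 + 3 = 7)
b(n) = -1 (b(n) = 3 - 4 = -1)
b(T)*y = -1*(-43) = 43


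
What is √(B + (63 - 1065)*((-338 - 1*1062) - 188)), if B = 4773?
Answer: √1595949 ≈ 1263.3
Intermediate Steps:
√(B + (63 - 1065)*((-338 - 1*1062) - 188)) = √(4773 + (63 - 1065)*((-338 - 1*1062) - 188)) = √(4773 - 1002*((-338 - 1062) - 188)) = √(4773 - 1002*(-1400 - 188)) = √(4773 - 1002*(-1588)) = √(4773 + 1591176) = √1595949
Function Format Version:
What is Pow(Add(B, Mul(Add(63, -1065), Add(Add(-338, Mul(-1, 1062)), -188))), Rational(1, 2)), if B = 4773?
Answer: Pow(1595949, Rational(1, 2)) ≈ 1263.3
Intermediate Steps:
Pow(Add(B, Mul(Add(63, -1065), Add(Add(-338, Mul(-1, 1062)), -188))), Rational(1, 2)) = Pow(Add(4773, Mul(Add(63, -1065), Add(Add(-338, Mul(-1, 1062)), -188))), Rational(1, 2)) = Pow(Add(4773, Mul(-1002, Add(Add(-338, -1062), -188))), Rational(1, 2)) = Pow(Add(4773, Mul(-1002, Add(-1400, -188))), Rational(1, 2)) = Pow(Add(4773, Mul(-1002, -1588)), Rational(1, 2)) = Pow(Add(4773, 1591176), Rational(1, 2)) = Pow(1595949, Rational(1, 2))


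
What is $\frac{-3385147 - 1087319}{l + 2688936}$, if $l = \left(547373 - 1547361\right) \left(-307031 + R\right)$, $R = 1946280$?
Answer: $\frac{2236233}{819613320038} \approx 2.7284 \cdot 10^{-6}$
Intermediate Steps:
$l = -1639229329012$ ($l = \left(547373 - 1547361\right) \left(-307031 + 1946280\right) = \left(-999988\right) 1639249 = -1639229329012$)
$\frac{-3385147 - 1087319}{l + 2688936} = \frac{-3385147 - 1087319}{-1639229329012 + 2688936} = - \frac{4472466}{-1639226640076} = \left(-4472466\right) \left(- \frac{1}{1639226640076}\right) = \frac{2236233}{819613320038}$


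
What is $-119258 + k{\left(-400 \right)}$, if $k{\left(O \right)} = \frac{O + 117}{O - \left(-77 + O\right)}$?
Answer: $- \frac{9183149}{77} \approx -1.1926 \cdot 10^{5}$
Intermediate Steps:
$k{\left(O \right)} = \frac{117}{77} + \frac{O}{77}$ ($k{\left(O \right)} = \frac{117 + O}{77} = \left(117 + O\right) \frac{1}{77} = \frac{117}{77} + \frac{O}{77}$)
$-119258 + k{\left(-400 \right)} = -119258 + \left(\frac{117}{77} + \frac{1}{77} \left(-400\right)\right) = -119258 + \left(\frac{117}{77} - \frac{400}{77}\right) = -119258 - \frac{283}{77} = - \frac{9183149}{77}$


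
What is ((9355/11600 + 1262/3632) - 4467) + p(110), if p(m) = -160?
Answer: -2436155573/526640 ≈ -4625.8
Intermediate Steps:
((9355/11600 + 1262/3632) - 4467) + p(110) = ((9355/11600 + 1262/3632) - 4467) - 160 = ((9355*(1/11600) + 1262*(1/3632)) - 4467) - 160 = ((1871/2320 + 631/1816) - 4467) - 160 = (607707/526640 - 4467) - 160 = -2351893173/526640 - 160 = -2436155573/526640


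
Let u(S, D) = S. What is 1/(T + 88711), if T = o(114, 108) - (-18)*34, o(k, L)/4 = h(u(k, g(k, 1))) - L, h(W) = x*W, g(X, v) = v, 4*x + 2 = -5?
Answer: 1/88093 ≈ 1.1352e-5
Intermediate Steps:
x = -7/4 (x = -½ + (¼)*(-5) = -½ - 5/4 = -7/4 ≈ -1.7500)
h(W) = -7*W/4
o(k, L) = -7*k - 4*L (o(k, L) = 4*(-7*k/4 - L) = 4*(-L - 7*k/4) = -7*k - 4*L)
T = -618 (T = (-7*114 - 4*108) - (-18)*34 = (-798 - 432) - 1*(-612) = -1230 + 612 = -618)
1/(T + 88711) = 1/(-618 + 88711) = 1/88093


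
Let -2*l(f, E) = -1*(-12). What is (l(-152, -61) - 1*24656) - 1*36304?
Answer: -60966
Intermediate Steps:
l(f, E) = -6 (l(f, E) = -(-1)*(-12)/2 = -1/2*12 = -6)
(l(-152, -61) - 1*24656) - 1*36304 = (-6 - 1*24656) - 1*36304 = (-6 - 24656) - 36304 = -24662 - 36304 = -60966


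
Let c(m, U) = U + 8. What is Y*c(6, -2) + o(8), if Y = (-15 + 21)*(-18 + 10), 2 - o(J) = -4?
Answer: -282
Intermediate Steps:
c(m, U) = 8 + U
o(J) = 6 (o(J) = 2 - 1*(-4) = 2 + 4 = 6)
Y = -48 (Y = 6*(-8) = -48)
Y*c(6, -2) + o(8) = -48*(8 - 2) + 6 = -48*6 + 6 = -288 + 6 = -282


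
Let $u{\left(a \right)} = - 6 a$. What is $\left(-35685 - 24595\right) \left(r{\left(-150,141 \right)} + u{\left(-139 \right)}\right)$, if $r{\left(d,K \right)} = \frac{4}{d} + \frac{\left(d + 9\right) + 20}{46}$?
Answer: $- \frac{17289105724}{345} \approx -5.0113 \cdot 10^{7}$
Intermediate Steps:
$r{\left(d,K \right)} = \frac{29}{46} + \frac{4}{d} + \frac{d}{46}$ ($r{\left(d,K \right)} = \frac{4}{d} + \left(\left(9 + d\right) + 20\right) \frac{1}{46} = \frac{4}{d} + \left(29 + d\right) \frac{1}{46} = \frac{4}{d} + \left(\frac{29}{46} + \frac{d}{46}\right) = \frac{29}{46} + \frac{4}{d} + \frac{d}{46}$)
$\left(-35685 - 24595\right) \left(r{\left(-150,141 \right)} + u{\left(-139 \right)}\right) = \left(-35685 - 24595\right) \left(\frac{184 - 150 \left(29 - 150\right)}{46 \left(-150\right)} - -834\right) = - 60280 \left(\frac{1}{46} \left(- \frac{1}{150}\right) \left(184 - -18150\right) + 834\right) = - 60280 \left(\frac{1}{46} \left(- \frac{1}{150}\right) \left(184 + 18150\right) + 834\right) = - 60280 \left(\frac{1}{46} \left(- \frac{1}{150}\right) 18334 + 834\right) = - 60280 \left(- \frac{9167}{3450} + 834\right) = \left(-60280\right) \frac{2868133}{3450} = - \frac{17289105724}{345}$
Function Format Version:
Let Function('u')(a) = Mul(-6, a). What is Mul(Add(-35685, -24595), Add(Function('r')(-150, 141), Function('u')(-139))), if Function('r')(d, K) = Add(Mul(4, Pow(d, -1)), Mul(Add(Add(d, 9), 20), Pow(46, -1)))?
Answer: Rational(-17289105724, 345) ≈ -5.0113e+7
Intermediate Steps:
Function('r')(d, K) = Add(Rational(29, 46), Mul(4, Pow(d, -1)), Mul(Rational(1, 46), d)) (Function('r')(d, K) = Add(Mul(4, Pow(d, -1)), Mul(Add(Add(9, d), 20), Rational(1, 46))) = Add(Mul(4, Pow(d, -1)), Mul(Add(29, d), Rational(1, 46))) = Add(Mul(4, Pow(d, -1)), Add(Rational(29, 46), Mul(Rational(1, 46), d))) = Add(Rational(29, 46), Mul(4, Pow(d, -1)), Mul(Rational(1, 46), d)))
Mul(Add(-35685, -24595), Add(Function('r')(-150, 141), Function('u')(-139))) = Mul(Add(-35685, -24595), Add(Mul(Rational(1, 46), Pow(-150, -1), Add(184, Mul(-150, Add(29, -150)))), Mul(-6, -139))) = Mul(-60280, Add(Mul(Rational(1, 46), Rational(-1, 150), Add(184, Mul(-150, -121))), 834)) = Mul(-60280, Add(Mul(Rational(1, 46), Rational(-1, 150), Add(184, 18150)), 834)) = Mul(-60280, Add(Mul(Rational(1, 46), Rational(-1, 150), 18334), 834)) = Mul(-60280, Add(Rational(-9167, 3450), 834)) = Mul(-60280, Rational(2868133, 3450)) = Rational(-17289105724, 345)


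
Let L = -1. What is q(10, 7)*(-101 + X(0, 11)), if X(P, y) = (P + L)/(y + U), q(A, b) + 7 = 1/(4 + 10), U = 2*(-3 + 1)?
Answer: 34338/49 ≈ 700.78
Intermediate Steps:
U = -4 (U = 2*(-2) = -4)
q(A, b) = -97/14 (q(A, b) = -7 + 1/(4 + 10) = -7 + 1/14 = -97/14)
X(P, y) = (-1 + P)/(-4 + y) (X(P, y) = (P - 1)/(y - 4) = (-1 + P)/(-4 + y))
q(10, 7)*(-101 + X(0, 11)) = -97*(-101 + (-1 + 0)/(-4 + 11))/14 = -97*(-101 - 1/7)/14 = -97*(-101 + (⅐)*(-1))/14 = -97*(-101 - ⅐)/14 = -97/14*(-708/7) = 34338/49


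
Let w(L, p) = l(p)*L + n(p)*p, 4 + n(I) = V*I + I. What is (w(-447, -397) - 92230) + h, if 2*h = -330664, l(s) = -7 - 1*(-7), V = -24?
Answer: -3880981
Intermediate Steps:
n(I) = -4 - 23*I (n(I) = -4 + (-24*I + I) = -4 - 23*I)
l(s) = 0 (l(s) = -7 + 7 = 0)
h = -165332 (h = (½)*(-330664) = -165332)
w(L, p) = p*(-4 - 23*p) (w(L, p) = 0*L + (-4 - 23*p)*p = 0 + p*(-4 - 23*p) = p*(-4 - 23*p))
(w(-447, -397) - 92230) + h = (-397*(-4 - 23*(-397)) - 92230) - 165332 = (-397*(-4 + 9131) - 92230) - 165332 = (-397*9127 - 92230) - 165332 = (-3623419 - 92230) - 165332 = -3715649 - 165332 = -3880981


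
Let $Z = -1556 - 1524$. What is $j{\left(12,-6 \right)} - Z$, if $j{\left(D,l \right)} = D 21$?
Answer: $3332$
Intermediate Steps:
$j{\left(D,l \right)} = 21 D$
$Z = -3080$ ($Z = -1556 - 1524 = -3080$)
$j{\left(12,-6 \right)} - Z = 21 \cdot 12 - -3080 = 252 + 3080 = 3332$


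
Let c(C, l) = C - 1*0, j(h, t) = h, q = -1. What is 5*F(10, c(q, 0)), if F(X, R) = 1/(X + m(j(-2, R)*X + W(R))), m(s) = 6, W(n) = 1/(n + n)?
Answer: 5/16 ≈ 0.31250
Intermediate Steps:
W(n) = 1/(2*n)
c(C, l) = C (c(C, l) = C + 0 = C)
F(X, R) = 1/(6 + X) (F(X, R) = 1/(X + 6) = 1/(6 + X))
5*F(10, c(q, 0)) = 5/(6 + 10) = 5/16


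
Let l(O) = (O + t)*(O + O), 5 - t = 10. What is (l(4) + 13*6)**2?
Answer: 4900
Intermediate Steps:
t = -5 (t = 5 - 1*10 = 5 - 10 = -5)
l(O) = 2*O*(-5 + O) (l(O) = (O - 5)*(O + O) = (-5 + O)*(2*O) = 2*O*(-5 + O))
(l(4) + 13*6)**2 = (2*4*(-5 + 4) + 13*6)**2 = (2*4*(-1) + 78)**2 = (-8 + 78)**2 = 70**2 = 4900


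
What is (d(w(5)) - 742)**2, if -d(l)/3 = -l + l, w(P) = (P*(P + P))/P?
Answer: 550564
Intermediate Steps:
w(P) = 2*P (w(P) = (P*(2*P))/P = (2*P**2)/P = 2*P)
d(l) = 0 (d(l) = -3*(-l + l) = -3*0 = 0)
(d(w(5)) - 742)**2 = (0 - 742)**2 = (-742)**2 = 550564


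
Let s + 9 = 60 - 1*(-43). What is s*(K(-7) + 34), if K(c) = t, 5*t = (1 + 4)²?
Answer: 3666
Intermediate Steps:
t = 5 (t = (1 + 4)²/5 = (⅕)*5² = (⅕)*25 = 5)
s = 94 (s = -9 + (60 - 1*(-43)) = -9 + (60 + 43) = -9 + 103 = 94)
K(c) = 5
s*(K(-7) + 34) = 94*(5 + 34) = 94*39 = 3666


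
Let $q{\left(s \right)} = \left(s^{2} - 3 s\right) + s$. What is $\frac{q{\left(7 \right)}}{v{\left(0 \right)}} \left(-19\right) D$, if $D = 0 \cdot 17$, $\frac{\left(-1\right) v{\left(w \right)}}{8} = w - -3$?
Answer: $0$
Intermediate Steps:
$q{\left(s \right)} = s^{2} - 2 s$
$v{\left(w \right)} = -24 - 8 w$ ($v{\left(w \right)} = - 8 \left(w - -3\right) = - 8 \left(w + 3\right) = - 8 \left(3 + w\right) = -24 - 8 w$)
$D = 0$
$\frac{q{\left(7 \right)}}{v{\left(0 \right)}} \left(-19\right) D = \frac{7 \left(-2 + 7\right)}{-24 - 0} \left(-19\right) 0 = \frac{7 \cdot 5}{-24 + 0} \left(-19\right) 0 = \frac{35}{-24} \left(-19\right) 0 = 35 \left(- \frac{1}{24}\right) \left(-19\right) 0 = \left(- \frac{35}{24}\right) \left(-19\right) 0 = \frac{665}{24} \cdot 0 = 0$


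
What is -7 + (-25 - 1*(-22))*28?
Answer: -91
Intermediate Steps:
-7 + (-25 - 1*(-22))*28 = -7 + (-25 + 22)*28 = -7 - 3*28 = -7 - 84 = -91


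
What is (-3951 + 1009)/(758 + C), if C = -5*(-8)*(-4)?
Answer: -1471/299 ≈ -4.9197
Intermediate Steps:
C = -160 (C = 40*(-4) = -160)
(-3951 + 1009)/(758 + C) = (-3951 + 1009)/(758 - 160) = -2942/598 = -2942*1/598 = -1471/299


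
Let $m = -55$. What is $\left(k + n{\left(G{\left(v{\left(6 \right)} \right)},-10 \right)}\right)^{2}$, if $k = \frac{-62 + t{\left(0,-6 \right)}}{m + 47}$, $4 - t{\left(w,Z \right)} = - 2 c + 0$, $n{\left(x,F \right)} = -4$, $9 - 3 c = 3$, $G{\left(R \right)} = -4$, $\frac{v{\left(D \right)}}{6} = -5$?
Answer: $\frac{121}{16} \approx 7.5625$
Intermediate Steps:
$v{\left(D \right)} = -30$ ($v{\left(D \right)} = 6 \left(-5\right) = -30$)
$c = 2$ ($c = 3 - 1 = 2$)
$t{\left(w,Z \right)} = 8$ ($t{\left(w,Z \right)} = 4 - \left(\left(-2\right) 2 + 0\right) = 4 - \left(-4 + 0\right) = 4 - -4 = 4 + 4 = 8$)
$k = \frac{27}{4}$ ($k = \frac{-62 + 8}{-55 + 47} = - \frac{54}{-8} = \left(-54\right) \left(- \frac{1}{8}\right) = \frac{27}{4} \approx 6.75$)
$\left(k + n{\left(G{\left(v{\left(6 \right)} \right)},-10 \right)}\right)^{2} = \left(\frac{27}{4} - 4\right)^{2} = \left(\frac{11}{4}\right)^{2} = \frac{121}{16}$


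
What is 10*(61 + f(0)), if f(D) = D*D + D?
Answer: 610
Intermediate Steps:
f(D) = D + D² (f(D) = D² + D = D + D²)
10*(61 + f(0)) = 10*(61 + 0*(1 + 0)) = 10*(61 + 0*1) = 10*(61 + 0) = 10*61 = 610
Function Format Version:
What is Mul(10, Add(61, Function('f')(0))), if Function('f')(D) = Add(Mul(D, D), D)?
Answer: 610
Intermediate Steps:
Function('f')(D) = Add(D, Pow(D, 2)) (Function('f')(D) = Add(Pow(D, 2), D) = Add(D, Pow(D, 2)))
Mul(10, Add(61, Function('f')(0))) = Mul(10, Add(61, Mul(0, Add(1, 0)))) = Mul(10, Add(61, Mul(0, 1))) = Mul(10, Add(61, 0)) = Mul(10, 61) = 610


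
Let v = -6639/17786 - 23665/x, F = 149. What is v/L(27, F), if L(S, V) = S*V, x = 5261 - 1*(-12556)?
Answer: -539192753/1274861190726 ≈ -0.00042294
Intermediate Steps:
x = 17817 (x = 5261 + 12556 = 17817)
v = -539192753/316893162 (v = -6639/17786 - 23665/17817 = -539192753/316893162 ≈ -1.7015)
v/L(27, F) = -539192753/(316893162*(27*149)) = -539192753/316893162/4023 = -539192753/316893162*1/4023 = -539192753/1274861190726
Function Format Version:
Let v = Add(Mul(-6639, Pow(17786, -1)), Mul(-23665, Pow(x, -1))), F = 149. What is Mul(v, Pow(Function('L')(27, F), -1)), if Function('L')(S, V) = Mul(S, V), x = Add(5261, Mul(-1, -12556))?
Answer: Rational(-539192753, 1274861190726) ≈ -0.00042294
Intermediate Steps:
x = 17817 (x = Add(5261, 12556) = 17817)
v = Rational(-539192753, 316893162) (v = Add(Mul(-6639, Pow(17786, -1)), Mul(-23665, Pow(17817, -1))) = Add(Mul(-6639, Rational(1, 17786)), Mul(-23665, Rational(1, 17817))) = Add(Rational(-6639, 17786), Rational(-23665, 17817)) = Rational(-539192753, 316893162) ≈ -1.7015)
Mul(v, Pow(Function('L')(27, F), -1)) = Mul(Rational(-539192753, 316893162), Pow(Mul(27, 149), -1)) = Mul(Rational(-539192753, 316893162), Pow(4023, -1)) = Mul(Rational(-539192753, 316893162), Rational(1, 4023)) = Rational(-539192753, 1274861190726)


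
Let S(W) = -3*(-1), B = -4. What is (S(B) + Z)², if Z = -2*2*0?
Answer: 9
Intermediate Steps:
S(W) = 3
Z = 0 (Z = -4*0 = 0)
(S(B) + Z)² = (3 + 0)² = 3² = 9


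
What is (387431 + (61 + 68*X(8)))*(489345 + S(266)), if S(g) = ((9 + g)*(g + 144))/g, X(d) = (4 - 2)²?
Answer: 25258660014640/133 ≈ 1.8991e+11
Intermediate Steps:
X(d) = 4 (X(d) = 2² = 4)
S(g) = (9 + g)*(144 + g)/g (S(g) = ((9 + g)*(144 + g))/g = (9 + g)*(144 + g)/g)
(387431 + (61 + 68*X(8)))*(489345 + S(266)) = (387431 + (61 + 68*4))*(489345 + (153 + 266 + 1296/266)) = (387431 + (61 + 272))*(489345 + (153 + 266 + 1296*(1/266))) = (387431 + 333)*(489345 + (153 + 266 + 648/133)) = 387764*(489345 + 56375/133) = 387764*(65139260/133) = 25258660014640/133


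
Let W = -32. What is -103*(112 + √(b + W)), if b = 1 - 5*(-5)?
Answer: -11536 - 103*I*√6 ≈ -11536.0 - 252.3*I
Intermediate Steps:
b = 26 (b = 1 + 25 = 26)
-103*(112 + √(b + W)) = -103*(112 + √(26 - 32)) = -103*(112 + √(-6)) = -103*(112 + I*√6) = -11536 - 103*I*√6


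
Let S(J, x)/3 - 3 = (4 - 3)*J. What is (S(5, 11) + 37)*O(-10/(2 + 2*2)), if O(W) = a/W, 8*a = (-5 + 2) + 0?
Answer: 549/40 ≈ 13.725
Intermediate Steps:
S(J, x) = 9 + 3*J (S(J, x) = 9 + 3*((4 - 3)*J) = 9 + 3*(1*J) = 9 + 3*J)
a = -3/8 (a = ((-5 + 2) + 0)/8 = (-3 + 0)/8 = (⅛)*(-3) = -3/8 ≈ -0.37500)
O(W) = -3/(8*W)
(S(5, 11) + 37)*O(-10/(2 + 2*2)) = ((9 + 3*5) + 37)*(-3/(8*((-10/(2 + 2*2))))) = ((9 + 15) + 37)*(-3/(8*((-10/(2 + 4))))) = (24 + 37)*(-3/(8*((-10/6)))) = 61*(-3/(8*((-10*⅙)))) = 61*(-3/(8*(-5/3))) = 61*(-3/8*(-⅗)) = 61*(9/40) = 549/40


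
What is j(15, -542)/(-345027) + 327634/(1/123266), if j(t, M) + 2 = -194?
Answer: 13934306187761584/345027 ≈ 4.0386e+10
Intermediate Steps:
j(t, M) = -196 (j(t, M) = -2 - 194 = -196)
j(15, -542)/(-345027) + 327634/(1/123266) = -196/(-345027) + 327634/(1/123266) = -196*(-1/345027) + 327634/(1/123266) = 196/345027 + 327634*123266 = 196/345027 + 40386132644 = 13934306187761584/345027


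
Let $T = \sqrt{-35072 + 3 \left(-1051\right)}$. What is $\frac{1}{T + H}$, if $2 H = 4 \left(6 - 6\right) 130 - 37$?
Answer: $- \frac{74}{154269} - \frac{20 i \sqrt{1529}}{154269} \approx -0.00047968 - 0.0050694 i$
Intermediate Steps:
$H = - \frac{37}{2}$ ($H = \frac{4 \left(6 - 6\right) 130 - 37}{2} = \frac{4 \cdot 0 \cdot 130 - 37}{2} = \frac{0 \cdot 130 - 37}{2} = \frac{0 - 37}{2} = \frac{1}{2} \left(-37\right) = - \frac{37}{2} \approx -18.5$)
$T = 5 i \sqrt{1529}$ ($T = \sqrt{-35072 - 3153} = \sqrt{-38225} = 5 i \sqrt{1529} \approx 195.51 i$)
$\frac{1}{T + H} = \frac{1}{5 i \sqrt{1529} - \frac{37}{2}} = \frac{1}{- \frac{37}{2} + 5 i \sqrt{1529}}$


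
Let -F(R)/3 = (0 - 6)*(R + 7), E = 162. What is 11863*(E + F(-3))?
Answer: 2775942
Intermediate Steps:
F(R) = 126 + 18*R (F(R) = -3*(0 - 6)*(R + 7) = -(-18)*(7 + R) = -3*(-42 - 6*R) = 126 + 18*R)
11863*(E + F(-3)) = 11863*(162 + (126 + 18*(-3))) = 11863*(162 + (126 - 54)) = 11863*(162 + 72) = 11863*234 = 2775942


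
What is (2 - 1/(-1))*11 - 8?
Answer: 25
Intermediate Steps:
(2 - 1/(-1))*11 - 8 = (2 - (-1))*11 - 8 = (2 - 1*(-1))*11 - 8 = (2 + 1)*11 - 8 = 3*11 - 8 = 33 - 8 = 25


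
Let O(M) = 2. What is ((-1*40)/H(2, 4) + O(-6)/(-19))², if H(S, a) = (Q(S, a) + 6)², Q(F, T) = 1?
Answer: 736164/866761 ≈ 0.84933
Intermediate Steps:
H(S, a) = 49 (H(S, a) = (1 + 6)² = 7² = 49)
((-1*40)/H(2, 4) + O(-6)/(-19))² = (-1*40/49 + 2/(-19))² = (-40*1/49 + 2*(-1/19))² = (-40/49 - 2/19)² = (-858/931)² = 736164/866761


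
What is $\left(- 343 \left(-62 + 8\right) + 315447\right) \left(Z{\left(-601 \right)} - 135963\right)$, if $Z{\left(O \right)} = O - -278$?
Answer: $-45515299134$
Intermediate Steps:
$Z{\left(O \right)} = 278 + O$ ($Z{\left(O \right)} = O + 278 = 278 + O$)
$\left(- 343 \left(-62 + 8\right) + 315447\right) \left(Z{\left(-601 \right)} - 135963\right) = \left(- 343 \left(-62 + 8\right) + 315447\right) \left(\left(278 - 601\right) - 135963\right) = \left(\left(-343\right) \left(-54\right) + 315447\right) \left(-323 - 135963\right) = \left(18522 + 315447\right) \left(-136286\right) = 333969 \left(-136286\right) = -45515299134$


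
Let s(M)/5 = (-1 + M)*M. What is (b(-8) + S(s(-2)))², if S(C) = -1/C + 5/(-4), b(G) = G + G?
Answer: 1075369/3600 ≈ 298.71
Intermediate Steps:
b(G) = 2*G
s(M) = 5*M*(-1 + M) (s(M) = 5*((-1 + M)*M) = 5*(M*(-1 + M)) = 5*M*(-1 + M))
S(C) = -5/4 - 1/C (S(C) = -1/C + 5*(-¼) = -1/C - 5/4 = -5/4 - 1/C)
(b(-8) + S(s(-2)))² = (2*(-8) + (-5/4 - 1/(5*(-2)*(-1 - 2))))² = (-16 + (-5/4 - 1/(5*(-2)*(-3))))² = (-16 + (-5/4 - 1/30))² = (-16 - 77/60)² = (-1037/60)² = 1075369/3600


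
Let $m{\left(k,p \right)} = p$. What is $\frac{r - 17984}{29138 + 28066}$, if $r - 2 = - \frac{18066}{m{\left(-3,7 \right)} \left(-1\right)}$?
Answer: $- \frac{8984}{33369} \approx -0.26923$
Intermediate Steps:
$r = \frac{18080}{7}$ ($r = 2 - \frac{18066}{7 \left(-1\right)} = 2 - \frac{18066}{-7} = 2 - - \frac{18066}{7} = 2 + \frac{18066}{7} = \frac{18080}{7} \approx 2582.9$)
$\frac{r - 17984}{29138 + 28066} = \frac{\frac{18080}{7} - 17984}{29138 + 28066} = - \frac{107808}{7 \cdot 57204} = \left(- \frac{107808}{7}\right) \frac{1}{57204} = - \frac{8984}{33369}$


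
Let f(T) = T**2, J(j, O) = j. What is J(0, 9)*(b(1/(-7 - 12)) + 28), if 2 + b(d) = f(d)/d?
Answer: 0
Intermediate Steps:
b(d) = -2 + d (b(d) = -2 + d**2/d = -2 + d)
J(0, 9)*(b(1/(-7 - 12)) + 28) = 0*((-2 + 1/(-7 - 12)) + 28) = 0*((-2 + 1/(-19)) + 28) = 0*((-2 - 1/19) + 28) = 0*(-39/19 + 28) = 0*(493/19) = 0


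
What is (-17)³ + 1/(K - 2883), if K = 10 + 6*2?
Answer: -14056094/2861 ≈ -4913.0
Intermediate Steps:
K = 22 (K = 10 + 12 = 22)
(-17)³ + 1/(K - 2883) = (-17)³ + 1/(22 - 2883) = -4913 + 1/(-2861) = -4913 - 1/2861 = -14056094/2861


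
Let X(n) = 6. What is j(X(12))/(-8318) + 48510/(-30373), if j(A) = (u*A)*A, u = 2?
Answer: -28978074/18045901 ≈ -1.6058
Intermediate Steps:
j(A) = 2*A² (j(A) = (2*A)*A = 2*A²)
j(X(12))/(-8318) + 48510/(-30373) = (2*6²)/(-8318) + 48510/(-30373) = (2*36)*(-1/8318) + 48510*(-1/30373) = 72*(-1/8318) - 6930/4339 = -36/4159 - 6930/4339 = -28978074/18045901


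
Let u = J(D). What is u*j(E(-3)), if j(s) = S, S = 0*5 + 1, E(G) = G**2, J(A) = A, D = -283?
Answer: -283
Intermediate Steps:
u = -283
S = 1 (S = 0 + 1 = 1)
j(s) = 1
u*j(E(-3)) = -283*1 = -283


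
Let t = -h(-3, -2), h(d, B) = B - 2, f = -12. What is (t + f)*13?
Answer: -104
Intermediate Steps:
h(d, B) = -2 + B
t = 4 (t = -(-2 - 2) = -1*(-4) = 4)
(t + f)*13 = (4 - 12)*13 = -8*13 = -104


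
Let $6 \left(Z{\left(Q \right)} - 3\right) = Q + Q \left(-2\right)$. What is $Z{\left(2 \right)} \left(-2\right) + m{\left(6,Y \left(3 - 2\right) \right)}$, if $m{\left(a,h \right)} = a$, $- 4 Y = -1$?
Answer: $\frac{2}{3} \approx 0.66667$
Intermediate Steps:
$Y = \frac{1}{4}$ ($Y = \left(- \frac{1}{4}\right) \left(-1\right) = \frac{1}{4} \approx 0.25$)
$Z{\left(Q \right)} = 3 - \frac{Q}{6}$ ($Z{\left(Q \right)} = 3 + \frac{Q + Q \left(-2\right)}{6} = 3 + \frac{Q - 2 Q}{6} = 3 + \frac{\left(-1\right) Q}{6} = 3 - \frac{Q}{6}$)
$Z{\left(2 \right)} \left(-2\right) + m{\left(6,Y \left(3 - 2\right) \right)} = \left(3 - \frac{1}{3}\right) \left(-2\right) + 6 = \frac{8}{3} \left(-2\right) + 6 = - \frac{16}{3} + 6 = \frac{2}{3}$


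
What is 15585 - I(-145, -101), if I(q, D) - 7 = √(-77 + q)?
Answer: 15578 - I*√222 ≈ 15578.0 - 14.9*I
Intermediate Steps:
I(q, D) = 7 + √(-77 + q)
15585 - I(-145, -101) = 15585 - (7 + √(-77 - 145)) = 15585 - (7 + √(-222)) = 15585 - (7 + I*√222) = 15585 + (-7 - I*√222) = 15578 - I*√222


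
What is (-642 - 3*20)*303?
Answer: -212706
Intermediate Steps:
(-642 - 3*20)*303 = (-642 - 60)*303 = -702*303 = -212706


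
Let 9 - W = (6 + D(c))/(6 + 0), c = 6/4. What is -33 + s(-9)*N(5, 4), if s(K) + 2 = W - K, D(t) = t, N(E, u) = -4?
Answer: -92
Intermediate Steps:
c = 3/2 (c = 6*(¼) = 3/2 ≈ 1.5000)
W = 31/4 (W = 9 - (6 + 3/2)/(6 + 0) = 9 - 15/(2*6) = 9 - 1*5/4 = 9 - 5/4 = 31/4 ≈ 7.7500)
s(K) = 23/4 - K (s(K) = -2 + (31/4 - K) = 23/4 - K)
-33 + s(-9)*N(5, 4) = -33 + (23/4 - 1*(-9))*(-4) = -33 + (23/4 + 9)*(-4) = -33 + (59/4)*(-4) = -33 - 59 = -92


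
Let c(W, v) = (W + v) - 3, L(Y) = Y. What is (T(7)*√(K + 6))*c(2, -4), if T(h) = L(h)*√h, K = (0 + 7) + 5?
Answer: -105*√14 ≈ -392.87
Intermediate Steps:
c(W, v) = -3 + W + v
K = 12 (K = 7 + 5 = 12)
T(h) = h^(3/2) (T(h) = h*√h = h^(3/2))
(T(7)*√(K + 6))*c(2, -4) = (7^(3/2)*√(12 + 6))*(-3 + 2 - 4) = ((7*√7)*√18)*(-5) = ((7*√7)*(3*√2))*(-5) = (21*√14)*(-5) = -105*√14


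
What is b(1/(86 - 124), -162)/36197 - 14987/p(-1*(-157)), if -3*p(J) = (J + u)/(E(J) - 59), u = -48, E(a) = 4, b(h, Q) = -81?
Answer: -89509941264/3945473 ≈ -22687.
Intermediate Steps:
p(J) = -16/55 + J/165 (p(J) = -(J - 48)/(3*(4 - 59)) = -(-48 + J)/(3*(-55)) = -(-48 + J)*(-1)/(3*55) = -(48/55 - J/55)/3 = -16/55 + J/165)
b(1/(86 - 124), -162)/36197 - 14987/p(-1*(-157)) = -81/36197 - 14987/(-16/55 + (-1*(-157))/165) = -81*1/36197 - 14987/(-16/55 + (1/165)*157) = -81/36197 - 14987/(-16/55 + 157/165) = -81/36197 - 14987/109/165 = -81/36197 - 14987*165/109 = -81/36197 - 2472855/109 = -89509941264/3945473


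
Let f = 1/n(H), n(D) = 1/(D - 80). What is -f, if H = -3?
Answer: 83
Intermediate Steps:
n(D) = 1/(-80 + D)
f = -83 (f = 1/(1/(-80 - 3)) = 1/(1/(-83)) = 1/(-1/83) = -83)
-f = -1*(-83) = 83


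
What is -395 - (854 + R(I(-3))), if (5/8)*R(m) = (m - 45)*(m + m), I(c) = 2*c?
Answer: -11141/5 ≈ -2228.2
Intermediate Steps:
R(m) = 16*m*(-45 + m)/5 (R(m) = 8*((m - 45)*(m + m))/5 = 8*((-45 + m)*(2*m))/5 = 8*(2*m*(-45 + m))/5 = 16*m*(-45 + m)/5)
-395 - (854 + R(I(-3))) = -395 - (854 + 16*(2*(-3))*(-45 + 2*(-3))/5) = -395 - (854 + (16/5)*(-6)*(-45 - 6)) = -395 - (854 + (16/5)*(-6)*(-51)) = -395 - (854 + 4896/5) = -395 - 1*9166/5 = -395 - 9166/5 = -11141/5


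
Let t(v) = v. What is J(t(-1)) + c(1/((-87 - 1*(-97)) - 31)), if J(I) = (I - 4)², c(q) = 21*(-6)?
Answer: -101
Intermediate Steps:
c(q) = -126
J(I) = (-4 + I)²
J(t(-1)) + c(1/((-87 - 1*(-97)) - 31)) = (-4 - 1)² - 126 = (-5)² - 126 = 25 - 126 = -101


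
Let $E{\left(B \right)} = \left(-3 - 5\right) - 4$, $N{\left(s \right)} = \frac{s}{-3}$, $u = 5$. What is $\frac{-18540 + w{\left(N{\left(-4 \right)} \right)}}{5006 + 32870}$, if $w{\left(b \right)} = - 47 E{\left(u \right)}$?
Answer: $- \frac{4494}{9469} \approx -0.4746$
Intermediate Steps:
$N{\left(s \right)} = - \frac{s}{3}$ ($N{\left(s \right)} = s \left(- \frac{1}{3}\right) = - \frac{s}{3}$)
$E{\left(B \right)} = -12$ ($E{\left(B \right)} = -8 - 4 = -12$)
$w{\left(b \right)} = 564$ ($w{\left(b \right)} = \left(-47\right) \left(-12\right) = 564$)
$\frac{-18540 + w{\left(N{\left(-4 \right)} \right)}}{5006 + 32870} = \frac{-18540 + 564}{5006 + 32870} = - \frac{17976}{37876} = \left(-17976\right) \frac{1}{37876} = - \frac{4494}{9469}$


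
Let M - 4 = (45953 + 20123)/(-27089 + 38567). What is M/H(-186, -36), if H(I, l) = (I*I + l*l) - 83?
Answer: 55994/205507851 ≈ 0.00027247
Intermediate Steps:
M = 55994/5739 (M = 4 + (45953 + 20123)/(-27089 + 38567) = 4 + 66076/11478 = 4 + 66076*(1/11478) = 4 + 33038/5739 = 55994/5739 ≈ 9.7567)
H(I, l) = -83 + I² + l² (H(I, l) = (I² + l²) - 83 = -83 + I² + l²)
M/H(-186, -36) = 55994/(5739*(-83 + (-186)² + (-36)²)) = 55994/(5739*(-83 + 34596 + 1296)) = (55994/5739)/35809 = (55994/5739)*(1/35809) = 55994/205507851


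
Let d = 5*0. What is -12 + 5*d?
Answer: -12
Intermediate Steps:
d = 0
-12 + 5*d = -12 + 5*0 = -12 + 0 = -12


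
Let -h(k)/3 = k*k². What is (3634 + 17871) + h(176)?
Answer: -16333823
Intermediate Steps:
h(k) = -3*k³ (h(k) = -3*k*k² = -3*k³)
(3634 + 17871) + h(176) = (3634 + 17871) - 3*176³ = 21505 - 3*5451776 = 21505 - 16355328 = -16333823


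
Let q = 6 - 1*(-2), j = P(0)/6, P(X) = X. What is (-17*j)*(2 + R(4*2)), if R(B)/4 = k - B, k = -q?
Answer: 0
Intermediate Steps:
j = 0 (j = 0/6 = 0*(1/6) = 0)
q = 8 (q = 6 + 2 = 8)
k = -8 (k = -1*8 = -8)
R(B) = -32 - 4*B (R(B) = 4*(-8 - B) = -32 - 4*B)
(-17*j)*(2 + R(4*2)) = (-17*0)*(2 + (-32 - 16*2)) = 0*(2 + (-32 - 4*8)) = 0*(2 + (-32 - 32)) = 0*(2 - 64) = 0*(-62) = 0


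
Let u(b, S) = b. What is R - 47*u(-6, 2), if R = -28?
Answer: 254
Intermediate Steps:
R - 47*u(-6, 2) = -28 - 47*(-6) = -28 + 282 = 254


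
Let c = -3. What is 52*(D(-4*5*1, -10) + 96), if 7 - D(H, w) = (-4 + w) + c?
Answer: 6240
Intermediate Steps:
D(H, w) = 14 - w (D(H, w) = 7 - ((-4 + w) - 3) = 7 - (-7 + w) = 7 + (7 - w) = 14 - w)
52*(D(-4*5*1, -10) + 96) = 52*((14 - 1*(-10)) + 96) = 52*((14 + 10) + 96) = 52*(24 + 96) = 52*120 = 6240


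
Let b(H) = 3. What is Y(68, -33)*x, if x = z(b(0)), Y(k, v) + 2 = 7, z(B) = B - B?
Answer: 0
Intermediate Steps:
z(B) = 0
Y(k, v) = 5 (Y(k, v) = -2 + 7 = 5)
x = 0
Y(68, -33)*x = 5*0 = 0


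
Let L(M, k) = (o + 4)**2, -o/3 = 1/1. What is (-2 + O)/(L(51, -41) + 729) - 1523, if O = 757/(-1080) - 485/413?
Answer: -495904540121/325609200 ≈ -1523.0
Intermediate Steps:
o = -3 (o = -3/1 = -3*1 = -3)
O = -836441/446040 (O = 757*(-1/1080) - 485*1/413 = -757/1080 - 485/413 = -836441/446040 ≈ -1.8753)
L(M, k) = 1 (L(M, k) = (-3 + 4)**2 = 1**2 = 1)
(-2 + O)/(L(51, -41) + 729) - 1523 = (-2 - 836441/446040)/(1 + 729) - 1523 = -1728521/446040/730 - 1523 = -1728521/446040*1/730 - 1523 = -1728521/325609200 - 1523 = -495904540121/325609200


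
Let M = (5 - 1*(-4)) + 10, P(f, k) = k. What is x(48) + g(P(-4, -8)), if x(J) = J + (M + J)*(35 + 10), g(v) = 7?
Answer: 3070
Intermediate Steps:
M = 19 (M = (5 + 4) + 10 = 9 + 10 = 19)
x(J) = 855 + 46*J (x(J) = J + (19 + J)*(35 + 10) = J + (19 + J)*45 = J + (855 + 45*J) = 855 + 46*J)
x(48) + g(P(-4, -8)) = (855 + 46*48) + 7 = (855 + 2208) + 7 = 3063 + 7 = 3070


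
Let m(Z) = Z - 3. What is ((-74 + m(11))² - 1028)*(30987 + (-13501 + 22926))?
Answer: 134491136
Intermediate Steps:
m(Z) = -3 + Z
((-74 + m(11))² - 1028)*(30987 + (-13501 + 22926)) = ((-74 + (-3 + 11))² - 1028)*(30987 + (-13501 + 22926)) = ((-74 + 8)² - 1028)*(30987 + 9425) = ((-66)² - 1028)*40412 = (4356 - 1028)*40412 = 3328*40412 = 134491136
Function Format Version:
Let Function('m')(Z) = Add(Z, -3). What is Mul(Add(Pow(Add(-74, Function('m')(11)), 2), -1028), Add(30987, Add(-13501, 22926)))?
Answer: 134491136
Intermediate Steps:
Function('m')(Z) = Add(-3, Z)
Mul(Add(Pow(Add(-74, Function('m')(11)), 2), -1028), Add(30987, Add(-13501, 22926))) = Mul(Add(Pow(Add(-74, Add(-3, 11)), 2), -1028), Add(30987, Add(-13501, 22926))) = Mul(Add(Pow(Add(-74, 8), 2), -1028), Add(30987, 9425)) = Mul(Add(Pow(-66, 2), -1028), 40412) = Mul(Add(4356, -1028), 40412) = Mul(3328, 40412) = 134491136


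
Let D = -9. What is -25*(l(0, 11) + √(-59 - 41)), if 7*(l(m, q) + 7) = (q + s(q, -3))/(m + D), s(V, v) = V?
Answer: 11575/63 - 250*I ≈ 183.73 - 250.0*I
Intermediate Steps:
l(m, q) = -7 + 2*q/(7*(-9 + m)) (l(m, q) = -7 + ((q + q)/(m - 9))/7 = -7 + ((2*q)/(-9 + m))/7 = -7 + (2*q/(-9 + m))/7 = -7 + 2*q/(7*(-9 + m)))
-25*(l(0, 11) + √(-59 - 41)) = -25*((441 - 49*0 + 2*11)/(7*(-9 + 0)) + √(-59 - 41)) = -25*((⅐)*(441 + 0 + 22)/(-9) + √(-100)) = -25*((⅐)*(-⅑)*463 + 10*I) = -25*(-463/63 + 10*I) = 11575/63 - 250*I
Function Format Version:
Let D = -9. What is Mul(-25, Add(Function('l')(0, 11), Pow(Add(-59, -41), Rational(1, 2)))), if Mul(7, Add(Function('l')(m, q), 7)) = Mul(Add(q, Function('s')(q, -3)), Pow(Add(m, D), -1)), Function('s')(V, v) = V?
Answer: Add(Rational(11575, 63), Mul(-250, I)) ≈ Add(183.73, Mul(-250.00, I))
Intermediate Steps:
Function('l')(m, q) = Add(-7, Mul(Rational(2, 7), q, Pow(Add(-9, m), -1))) (Function('l')(m, q) = Add(-7, Mul(Rational(1, 7), Mul(Add(q, q), Pow(Add(m, -9), -1)))) = Add(-7, Mul(Rational(1, 7), Mul(Mul(2, q), Pow(Add(-9, m), -1)))) = Add(-7, Mul(Rational(1, 7), Mul(2, q, Pow(Add(-9, m), -1)))) = Add(-7, Mul(Rational(2, 7), q, Pow(Add(-9, m), -1))))
Mul(-25, Add(Function('l')(0, 11), Pow(Add(-59, -41), Rational(1, 2)))) = Mul(-25, Add(Mul(Rational(1, 7), Pow(Add(-9, 0), -1), Add(441, Mul(-49, 0), Mul(2, 11))), Pow(Add(-59, -41), Rational(1, 2)))) = Mul(-25, Add(Mul(Rational(1, 7), Pow(-9, -1), Add(441, 0, 22)), Pow(-100, Rational(1, 2)))) = Mul(-25, Add(Mul(Rational(1, 7), Rational(-1, 9), 463), Mul(10, I))) = Mul(-25, Add(Rational(-463, 63), Mul(10, I))) = Add(Rational(11575, 63), Mul(-250, I))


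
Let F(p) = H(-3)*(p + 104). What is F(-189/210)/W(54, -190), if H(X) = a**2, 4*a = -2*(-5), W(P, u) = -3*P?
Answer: -5155/1296 ≈ -3.9776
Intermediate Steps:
a = 5/2 (a = (-2*(-5))/4 = (1/4)*10 = 5/2 ≈ 2.5000)
H(X) = 25/4 (H(X) = (5/2)**2 = 25/4)
F(p) = 650 + 25*p/4 (F(p) = 25*(p + 104)/4 = 25*(104 + p)/4 = 650 + 25*p/4)
F(-189/210)/W(54, -190) = (650 + 25*(-189/210)/4)/((-3*54)) = (650 + 25*(-189*1/210)/4)/(-162) = (650 + (25/4)*(-9/10))*(-1/162) = (650 - 45/8)*(-1/162) = (5155/8)*(-1/162) = -5155/1296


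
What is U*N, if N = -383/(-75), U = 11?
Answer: 4213/75 ≈ 56.173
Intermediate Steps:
N = 383/75 (N = -383*(-1/75) = 383/75 ≈ 5.1067)
U*N = 11*(383/75) = 4213/75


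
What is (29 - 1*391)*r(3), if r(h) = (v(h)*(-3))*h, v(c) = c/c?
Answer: 3258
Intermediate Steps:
v(c) = 1
r(h) = -3*h (r(h) = (1*(-3))*h = -3*h)
(29 - 1*391)*r(3) = (29 - 1*391)*(-3*3) = (29 - 391)*(-9) = -362*(-9) = 3258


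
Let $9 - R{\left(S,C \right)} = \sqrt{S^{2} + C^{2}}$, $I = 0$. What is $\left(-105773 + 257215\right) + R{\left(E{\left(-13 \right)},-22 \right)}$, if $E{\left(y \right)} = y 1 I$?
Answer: $151429$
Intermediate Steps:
$E{\left(y \right)} = 0$ ($E{\left(y \right)} = y 1 \cdot 0 = y 0 = 0$)
$R{\left(S,C \right)} = 9 - \sqrt{C^{2} + S^{2}}$ ($R{\left(S,C \right)} = 9 - \sqrt{S^{2} + C^{2}} = 9 - \sqrt{C^{2} + S^{2}}$)
$\left(-105773 + 257215\right) + R{\left(E{\left(-13 \right)},-22 \right)} = \left(-105773 + 257215\right) + \left(9 - \sqrt{\left(-22\right)^{2} + 0^{2}}\right) = 151442 + \left(9 - \sqrt{484 + 0}\right) = 151442 + \left(9 - \sqrt{484}\right) = 151442 + \left(9 - 22\right) = 151442 - 13 = 151429$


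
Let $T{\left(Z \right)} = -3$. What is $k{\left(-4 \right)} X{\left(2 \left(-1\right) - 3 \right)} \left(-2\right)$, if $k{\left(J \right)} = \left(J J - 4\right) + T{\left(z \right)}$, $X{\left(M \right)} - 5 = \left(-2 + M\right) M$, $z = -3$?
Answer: $-720$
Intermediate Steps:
$X{\left(M \right)} = 5 + M \left(-2 + M\right)$ ($X{\left(M \right)} = 5 + \left(-2 + M\right) M = 5 + M \left(-2 + M\right)$)
$k{\left(J \right)} = -7 + J^{2}$ ($k{\left(J \right)} = \left(J J - 4\right) - 3 = \left(J^{2} - 4\right) - 3 = \left(-4 + J^{2}\right) - 3 = -7 + J^{2}$)
$k{\left(-4 \right)} X{\left(2 \left(-1\right) - 3 \right)} \left(-2\right) = \left(-7 + \left(-4\right)^{2}\right) \left(5 + \left(2 \left(-1\right) - 3\right)^{2} - 2 \left(2 \left(-1\right) - 3\right)\right) \left(-2\right) = \left(-7 + 16\right) \left(5 + \left(-2 - 3\right)^{2} - 2 \left(-2 - 3\right)\right) \left(-2\right) = 9 \left(5 + \left(-5\right)^{2} - -10\right) \left(-2\right) = 9 \left(5 + 25 + 10\right) \left(-2\right) = 9 \cdot 40 \left(-2\right) = 360 \left(-2\right) = -720$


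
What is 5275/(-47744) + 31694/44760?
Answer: 427979/716160 ≈ 0.59760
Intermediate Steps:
5275/(-47744) + 31694/44760 = 5275*(-1/47744) + 31694*(1/44760) = -5275/47744 + 15847/22380 = 427979/716160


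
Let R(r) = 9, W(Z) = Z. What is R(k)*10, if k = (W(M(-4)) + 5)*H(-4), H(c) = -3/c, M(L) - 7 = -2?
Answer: 90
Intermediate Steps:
M(L) = 5 (M(L) = 7 - 2 = 5)
k = 15/2 (k = (5 + 5)*(-3/(-4)) = 10*(-3*(-¼)) = 10*(¾) = 15/2 ≈ 7.5000)
R(k)*10 = 9*10 = 90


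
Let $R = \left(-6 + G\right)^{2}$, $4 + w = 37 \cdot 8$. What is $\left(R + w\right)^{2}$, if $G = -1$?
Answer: $116281$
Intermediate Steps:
$w = 292$ ($w = -4 + 37 \cdot 8 = -4 + 296 = 292$)
$R = 49$ ($R = \left(-6 - 1\right)^{2} = \left(-7\right)^{2} = 49$)
$\left(R + w\right)^{2} = \left(49 + 292\right)^{2} = 341^{2} = 116281$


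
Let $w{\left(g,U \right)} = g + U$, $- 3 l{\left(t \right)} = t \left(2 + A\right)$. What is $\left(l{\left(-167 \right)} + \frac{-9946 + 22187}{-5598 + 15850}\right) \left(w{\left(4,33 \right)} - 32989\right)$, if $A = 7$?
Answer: $- \frac{42413285334}{2563} \approx -1.6548 \cdot 10^{7}$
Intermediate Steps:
$l{\left(t \right)} = - 3 t$ ($l{\left(t \right)} = - \frac{t \left(2 + 7\right)}{3} = - \frac{t 9}{3} = - \frac{9 t}{3} = - 3 t$)
$w{\left(g,U \right)} = U + g$
$\left(l{\left(-167 \right)} + \frac{-9946 + 22187}{-5598 + 15850}\right) \left(w{\left(4,33 \right)} - 32989\right) = \left(\left(-3\right) \left(-167\right) + \frac{-9946 + 22187}{-5598 + 15850}\right) \left(\left(33 + 4\right) - 32989\right) = \left(501 + \frac{12241}{10252}\right) \left(37 - 32989\right) = \left(501 + 12241 \cdot \frac{1}{10252}\right) \left(-32952\right) = \left(501 + \frac{12241}{10252}\right) \left(-32952\right) = \frac{5148493}{10252} \left(-32952\right) = - \frac{42413285334}{2563}$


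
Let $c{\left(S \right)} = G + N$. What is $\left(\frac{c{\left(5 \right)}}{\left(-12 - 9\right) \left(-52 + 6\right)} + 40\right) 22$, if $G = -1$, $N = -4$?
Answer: $\frac{424985}{483} \approx 879.89$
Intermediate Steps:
$c{\left(S \right)} = -5$ ($c{\left(S \right)} = -1 - 4 = -5$)
$\left(\frac{c{\left(5 \right)}}{\left(-12 - 9\right) \left(-52 + 6\right)} + 40\right) 22 = \left(- \frac{5}{\left(-12 - 9\right) \left(-52 + 6\right)} + 40\right) 22 = \left(- \frac{5}{\left(-21\right) \left(-46\right)} + 40\right) 22 = \left(- \frac{5}{966} + 40\right) 22 = \frac{38635}{966} \cdot 22 = \frac{424985}{483}$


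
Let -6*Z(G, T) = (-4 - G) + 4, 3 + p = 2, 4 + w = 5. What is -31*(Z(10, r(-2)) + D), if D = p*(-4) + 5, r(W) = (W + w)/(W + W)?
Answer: -992/3 ≈ -330.67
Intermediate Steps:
w = 1 (w = -4 + 5 = 1)
p = -1 (p = -3 + 2 = -1)
r(W) = (1 + W)/(2*W) (r(W) = (W + 1)/(W + W) = (1 + W)/((2*W)) = (1 + W)*(1/(2*W)) = (1 + W)/(2*W))
D = 9 (D = -1*(-4) + 5 = 4 + 5 = 9)
Z(G, T) = G/6 (Z(G, T) = -((-4 - G) + 4)/6 = -(-1)*G/6 = G/6)
-31*(Z(10, r(-2)) + D) = -31*((1/6)*10 + 9) = -31*(5/3 + 9) = -31*32/3 = -992/3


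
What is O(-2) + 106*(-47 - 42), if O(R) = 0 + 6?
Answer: -9428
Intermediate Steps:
O(R) = 6
O(-2) + 106*(-47 - 42) = 6 + 106*(-47 - 42) = 6 + 106*(-89) = 6 - 9434 = -9428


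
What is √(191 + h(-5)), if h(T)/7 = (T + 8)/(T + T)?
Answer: √18890/10 ≈ 13.744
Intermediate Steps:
h(T) = 7*(8 + T)/(2*T) (h(T) = 7*((T + 8)/(T + T)) = 7*((8 + T)/((2*T))) = 7*((8 + T)*(1/(2*T))) = 7*((8 + T)/(2*T)) = 7*(8 + T)/(2*T))
√(191 + h(-5)) = √(191 + (7/2 + 28/(-5))) = √(191 + (7/2 + 28*(-⅕))) = √(191 + (7/2 - 28/5)) = √(191 - 21/10) = √(1889/10) = √18890/10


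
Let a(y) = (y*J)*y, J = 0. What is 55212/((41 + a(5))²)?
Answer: 55212/1681 ≈ 32.845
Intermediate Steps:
a(y) = 0 (a(y) = (y*0)*y = 0*y = 0)
55212/((41 + a(5))²) = 55212/((41 + 0)²) = 55212/(41²) = 55212/1681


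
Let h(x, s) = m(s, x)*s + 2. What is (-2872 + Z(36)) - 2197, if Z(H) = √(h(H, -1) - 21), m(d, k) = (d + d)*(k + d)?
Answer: -5069 + √51 ≈ -5061.9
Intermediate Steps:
m(d, k) = 2*d*(d + k) (m(d, k) = (2*d)*(d + k) = 2*d*(d + k))
h(x, s) = 2 + 2*s²*(s + x) (h(x, s) = (2*s*(s + x))*s + 2 = 2*s²*(s + x) + 2 = 2 + 2*s²*(s + x))
Z(H) = √(-21 + 2*H) (Z(H) = √((2 + 2*(-1)²*(-1 + H)) - 21) = √((2 + 2*1*(-1 + H)) - 21) = √((2 + (-2 + 2*H)) - 21) = √(2*H - 21) = √(-21 + 2*H))
(-2872 + Z(36)) - 2197 = (-2872 + √(-21 + 2*36)) - 2197 = (-2872 + √(-21 + 72)) - 2197 = (-2872 + √51) - 2197 = -5069 + √51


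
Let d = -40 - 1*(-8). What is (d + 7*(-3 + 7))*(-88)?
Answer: 352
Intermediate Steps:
d = -32 (d = -40 + 8 = -32)
(d + 7*(-3 + 7))*(-88) = (-32 + 7*(-3 + 7))*(-88) = (-32 + 7*4)*(-88) = (-32 + 28)*(-88) = -4*(-88) = 352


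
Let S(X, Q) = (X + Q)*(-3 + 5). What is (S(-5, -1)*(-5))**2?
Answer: 3600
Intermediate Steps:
S(X, Q) = 2*Q + 2*X (S(X, Q) = (Q + X)*2 = 2*Q + 2*X)
(S(-5, -1)*(-5))**2 = ((2*(-1) + 2*(-5))*(-5))**2 = ((-2 - 10)*(-5))**2 = (-12*(-5))**2 = 60**2 = 3600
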